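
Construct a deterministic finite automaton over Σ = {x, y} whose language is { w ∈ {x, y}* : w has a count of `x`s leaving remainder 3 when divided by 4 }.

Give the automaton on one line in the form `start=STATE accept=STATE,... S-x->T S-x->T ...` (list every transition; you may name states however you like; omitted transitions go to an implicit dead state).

Keep the running count of `x`s modulo 4: each `x` advances along the cycle A → B → C → D → A while other symbols loop. Accept at D.
4 states suffice.
       x  y 
>  A   B  A 
   B   C  B 
   C   D  C 
 * D   A  D 
(> = start, * = accepting)

start=A accept=D A-x->B A-y->A B-x->C B-y->B C-x->D C-y->C D-x->A D-y->D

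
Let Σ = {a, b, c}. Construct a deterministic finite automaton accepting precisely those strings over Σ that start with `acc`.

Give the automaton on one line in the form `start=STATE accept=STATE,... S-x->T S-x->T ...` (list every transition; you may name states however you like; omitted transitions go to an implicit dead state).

Walk along `acc` while the input agrees: from q0 take `a` to q1, and so on. Any deviation drops to the rejecting sink q4. Once q3 is reached the prefix is confirmed and every continuation is accepted.
With 5 states:
        a   b   c  
>  q0   q1  q4  q4 
   q1   q4  q4  q2 
   q2   q4  q4  q3 
 * q3   q3  q3  q3 
   q4   q4  q4  q4 
(> = start, * = accepting)

start=q0 accept=q3 q0-a->q1 q0-b->q4 q0-c->q4 q1-a->q4 q1-b->q4 q1-c->q2 q2-a->q4 q2-b->q4 q2-c->q3 q3-a->q3 q3-b->q3 q3-c->q3 q4-a->q4 q4-b->q4 q4-c->q4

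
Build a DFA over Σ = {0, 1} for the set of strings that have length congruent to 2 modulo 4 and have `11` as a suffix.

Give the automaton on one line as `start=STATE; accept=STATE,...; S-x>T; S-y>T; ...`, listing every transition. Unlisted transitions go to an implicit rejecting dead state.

start=s0; accept=s5; s0-0>s1; s0-1>s2; s1-0>s3; s1-1>s4; s2-0>s3; s2-1>s5; s3-0>s6; s3-1>s7; s4-0>s6; s4-1>s8; s5-0>s6; s5-1>s8; s6-0>s0; s6-1>s9; s7-0>s0; s7-1>s10; s8-0>s0; s8-1>s10; s9-0>s1; s9-1>s11; s10-0>s1; s10-1>s11; s11-0>s3; s11-1>s5

Handle the two conditions separately and then intersect. The first has 4 states tracking the input length modulo 4; the second has 3 states tracking how much of the suffix `11` has currently been matched. A product state is a pair (one from each), accepting exactly when both do.
          0    1  
>  s0     s1   s2 
   s1     s3   s4 
   s2     s3   s5 
   s3     s6   s7 
   s4     s6   s8 
 * s5     s6   s8 
   s6     s0   s9 
   s7     s0  s10 
   s8     s0  s10 
   s9     s1  s11 
   s10    s1  s11 
   s11    s3   s5 
(> = start, * = accepting)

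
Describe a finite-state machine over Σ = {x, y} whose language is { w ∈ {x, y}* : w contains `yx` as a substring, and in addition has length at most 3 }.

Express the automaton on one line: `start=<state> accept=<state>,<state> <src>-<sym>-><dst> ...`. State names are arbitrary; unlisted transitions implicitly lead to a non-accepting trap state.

start=s0 accept=s5,s8 s0-x->s1 s0-y->s2 s1-x->s3 s1-y->s4 s2-x->s5 s2-y->s4 s3-x->s6 s3-y->s7 s4-x->s8 s4-y->s7 s5-x->s8 s5-y->s8 s6-x->s9 s6-y->s10 s7-x->s11 s7-y->s10 s8-x->s11 s8-y->s11 s9-x->s9 s9-y->s10 s10-x->s11 s10-y->s10 s11-x->s11 s11-y->s11

Build one automaton per condition and run them in lockstep. The first has 3 states tracking whether and how much of `yx` has been seen; the second has 5 states tracking the input length, saturating at 4. A product state is a pair (one from each), accepting exactly when both do.
          x    y  
>  s0     s1   s2 
   s1     s3   s4 
   s2     s5   s4 
   s3     s6   s7 
   s4     s8   s7 
 * s5     s8   s8 
   s6     s9  s10 
   s7    s11  s10 
 * s8    s11  s11 
   s9     s9  s10 
   s10   s11  s10 
   s11   s11  s11 
(> = start, * = accepting)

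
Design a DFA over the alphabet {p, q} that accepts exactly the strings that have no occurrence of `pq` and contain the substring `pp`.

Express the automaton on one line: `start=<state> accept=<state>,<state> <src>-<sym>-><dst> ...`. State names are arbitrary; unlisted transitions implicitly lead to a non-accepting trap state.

start=s0 accept=s2 s0-p->s1 s0-q->s0 s1-p->s2 s1-q->s3 s2-p->s2 s2-q->s3 s3-p->s3 s3-q->s3

Handle the two conditions separately and then intersect. One (3 states) tracks partial matches of the forbidden pattern `pq`; the other (3 states) tracks whether and how much of `pp` has been seen. Each combined state is a pair, one component from each; accept when both components accept. Minimizing collapses redundant product states.
        p   q  
>  s0   s1  s0 
   s1   s2  s3 
 * s2   s2  s3 
   s3   s3  s3 
(> = start, * = accepting)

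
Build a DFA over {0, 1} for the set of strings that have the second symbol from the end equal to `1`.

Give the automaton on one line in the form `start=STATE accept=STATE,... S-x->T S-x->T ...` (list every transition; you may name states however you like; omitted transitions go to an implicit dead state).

Because acceptance depends on a position counted from the end, the machine has to buffer the most recent 2 symbols. Make each state the string of the last up-to-2 symbols read; on input `x` shift the window left and append `x`. Accept when the buffered window has length 2 and begins with `1`.
A 7-state machine:
        0   1  
>  s0   s1  s2 
   s1   s3  s4 
   s2   s5  s6 
   s3   s3  s4 
   s4   s5  s6 
 * s5   s3  s4 
 * s6   s5  s6 
(> = start, * = accepting)

start=s0 accept=s5,s6 s0-0->s1 s0-1->s2 s1-0->s3 s1-1->s4 s2-0->s5 s2-1->s6 s3-0->s3 s3-1->s4 s4-0->s5 s4-1->s6 s5-0->s3 s5-1->s4 s6-0->s5 s6-1->s6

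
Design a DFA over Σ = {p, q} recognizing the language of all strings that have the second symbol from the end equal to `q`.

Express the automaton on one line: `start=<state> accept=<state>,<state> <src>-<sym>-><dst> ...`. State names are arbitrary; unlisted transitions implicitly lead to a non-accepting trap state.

start=S0 accept=S5,S6 S0-p->S1 S0-q->S2 S1-p->S3 S1-q->S4 S2-p->S5 S2-q->S6 S3-p->S3 S3-q->S4 S4-p->S5 S4-q->S6 S5-p->S3 S5-q->S4 S6-p->S5 S6-q->S6

Because acceptance depends on a position counted from the end, the machine has to buffer the most recent 2 symbols. Make each state the string of the last up-to-2 symbols read; on input `x` shift the window left and append `x`. Accept when the buffered window has length 2 and begins with `q`.
A 7-state machine:
        p   q  
>  S0   S1  S2 
   S1   S3  S4 
   S2   S5  S6 
   S3   S3  S4 
   S4   S5  S6 
 * S5   S3  S4 
 * S6   S5  S6 
(> = start, * = accepting)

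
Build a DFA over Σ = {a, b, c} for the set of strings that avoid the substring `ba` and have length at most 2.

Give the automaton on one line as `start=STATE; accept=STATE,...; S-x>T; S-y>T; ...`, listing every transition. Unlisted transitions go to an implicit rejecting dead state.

start=q0; accept=q0,q1,q2,q3,q4; q0-a>q1; q0-b>q2; q0-c>q1; q1-a>q3; q1-b>q4; q1-c>q3; q2-a>q5; q2-b>q4; q2-c>q3; q3-a>q6; q3-b>q7; q3-c>q6; q4-a>q8; q4-b>q7; q4-c>q6; q5-a>q8; q5-b>q8; q5-c>q8; q6-a>q6; q6-b>q7; q6-c>q6; q7-a>q8; q7-b>q7; q7-c>q6; q8-a>q8; q8-b>q8; q8-c>q8

Build one automaton per condition and run them in lockstep. One (3 states) tracks partial matches of the forbidden pattern `ba`; the other (4 states) tracks the input length, saturating at 3. Each combined state is a pair, one component from each; accept when both components accept.
9 states suffice.
        a   b   c  
>* q0   q1  q2  q1 
 * q1   q3  q4  q3 
 * q2   q5  q4  q3 
 * q3   q6  q7  q6 
 * q4   q8  q7  q6 
   q5   q8  q8  q8 
   q6   q6  q7  q6 
   q7   q8  q7  q6 
   q8   q8  q8  q8 
(> = start, * = accepting)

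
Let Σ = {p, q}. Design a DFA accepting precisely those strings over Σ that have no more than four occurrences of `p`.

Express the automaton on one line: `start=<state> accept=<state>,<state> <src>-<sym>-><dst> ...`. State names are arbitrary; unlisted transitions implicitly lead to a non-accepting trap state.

Count `p`s, saturating at 5: states s0 through s4 mean 0 through 4 `p`s seen; s5 means more than 4. Each `p` increments (capped at s5); other symbols loop. Accept from {s0, s1, s2, s3, s4}.
        p   q  
>* s0   s1  s0 
 * s1   s2  s1 
 * s2   s3  s2 
 * s3   s4  s3 
 * s4   s5  s4 
   s5   s5  s5 
(> = start, * = accepting)

start=s0 accept=s0,s1,s2,s3,s4 s0-p->s1 s0-q->s0 s1-p->s2 s1-q->s1 s2-p->s3 s2-q->s2 s3-p->s4 s3-q->s3 s4-p->s5 s4-q->s4 s5-p->s5 s5-q->s5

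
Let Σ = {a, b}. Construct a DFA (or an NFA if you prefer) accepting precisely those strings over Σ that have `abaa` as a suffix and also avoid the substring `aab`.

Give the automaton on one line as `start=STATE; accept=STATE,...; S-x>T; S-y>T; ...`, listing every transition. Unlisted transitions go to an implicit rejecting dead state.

start=q0; accept=q5; q0-a>q1; q0-b>q0; q1-a>q2; q1-b>q3; q2-a>q2; q2-b>q2; q3-a>q4; q3-b>q0; q4-a>q5; q4-b>q3; q5-a>q2; q5-b>q2

Handle the two conditions separately and then intersect. One (5 states) tracks how much of the suffix `abaa` has currently been matched; the other (4 states) tracks partial matches of the forbidden pattern `aab`. Each combined state is a pair, one component from each; accept when both components accept. Minimizing collapses redundant product states.
With 6 states:
        a   b  
>  q0   q1  q0 
   q1   q2  q3 
   q2   q2  q2 
   q3   q4  q0 
   q4   q5  q3 
 * q5   q2  q2 
(> = start, * = accepting)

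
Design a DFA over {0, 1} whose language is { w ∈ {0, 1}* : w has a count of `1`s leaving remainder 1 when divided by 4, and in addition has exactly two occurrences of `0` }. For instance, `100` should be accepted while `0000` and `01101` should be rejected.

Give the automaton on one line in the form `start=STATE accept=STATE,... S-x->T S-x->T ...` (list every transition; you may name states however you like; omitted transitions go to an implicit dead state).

start=q0 accept=q7 q0-0->q1 q0-1->q2 q1-0->q3 q1-1->q4 q2-0->q4 q2-1->q5 q3-0->q6 q3-1->q7 q4-0->q7 q4-1->q8 q5-0->q8 q5-1->q9 q6-0->q6 q6-1->q6 q7-0->q6 q7-1->q10 q8-0->q10 q8-1->q11 q9-0->q11 q9-1->q0 q10-0->q6 q10-1->q12 q11-0->q12 q11-1->q1 q12-0->q6 q12-1->q3

Run two small machines in parallel and take their product. The first has 4 states tracking the count of `1`s modulo 4; the second has 4 states tracking the count of `0`s, saturating at 3. A product state is a pair (one from each), accepting exactly when both do. Minimizing collapses redundant product states.
A 13-state machine:
          0    1  
>  q0     q1   q2 
   q1     q3   q4 
   q2     q4   q5 
   q3     q6   q7 
   q4     q7   q8 
   q5     q8   q9 
   q6     q6   q6 
 * q7     q6  q10 
   q8    q10  q11 
   q9    q11   q0 
   q10    q6  q12 
   q11   q12   q1 
   q12    q6   q3 
(> = start, * = accepting)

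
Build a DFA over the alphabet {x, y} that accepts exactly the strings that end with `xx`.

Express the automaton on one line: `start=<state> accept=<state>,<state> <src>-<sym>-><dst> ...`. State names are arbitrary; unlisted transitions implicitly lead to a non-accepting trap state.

start=s0 accept=s2 s0-x->s1 s0-y->s0 s1-x->s2 s1-y->s0 s2-x->s2 s2-y->s0

Remember how much of `xx` the current input suffix matches. State s0 means no match yet; s1 means the last symbol is `x`; s2 means the last 2 symbols are `xx`. Only s2 accepts. On a mismatch, fall back to the longest proper suffix that is still a prefix of `xx`.
With 3 states:
        x   y  
>  s0   s1  s0 
   s1   s2  s0 
 * s2   s2  s0 
(> = start, * = accepting)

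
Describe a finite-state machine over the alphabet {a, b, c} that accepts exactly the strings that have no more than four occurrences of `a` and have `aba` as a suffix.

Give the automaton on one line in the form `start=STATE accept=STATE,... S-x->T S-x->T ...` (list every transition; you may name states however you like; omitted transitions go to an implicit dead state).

start=s0 accept=s8,s11,s12 s0-a->s1 s0-b->s0 s0-c->s0 s1-a->s2 s1-b->s3 s1-c->s4 s2-a->s5 s2-b->s6 s2-c->s7 s3-a->s8 s3-b->s4 s3-c->s4 s4-a->s2 s4-b->s4 s4-c->s4 s5-a->s9 s5-b->s10 s5-c->s9 s6-a->s11 s6-b->s7 s6-c->s7 s7-a->s5 s7-b->s7 s7-c->s7 s8-a->s5 s8-b->s6 s8-c->s7 s9-a->s9 s9-b->s9 s9-c->s9 s10-a->s12 s10-b->s9 s10-c->s9 s11-a->s9 s11-b->s10 s11-c->s9 s12-a->s9 s12-b->s9 s12-c->s9

Build one automaton per condition and run them in lockstep. The first has 6 states tracking the count of `a`s, saturating at 5; the second has 4 states tracking how much of the suffix `aba` has currently been matched. A product state is a pair (one from each), accepting exactly when both do. Minimizing collapses redundant product states.
With 13 states:
          a    b    c  
>  s0     s1   s0   s0 
   s1     s2   s3   s4 
   s2     s5   s6   s7 
   s3     s8   s4   s4 
   s4     s2   s4   s4 
   s5     s9  s10   s9 
   s6    s11   s7   s7 
   s7     s5   s7   s7 
 * s8     s5   s6   s7 
   s9     s9   s9   s9 
   s10   s12   s9   s9 
 * s11    s9  s10   s9 
 * s12    s9   s9   s9 
(> = start, * = accepting)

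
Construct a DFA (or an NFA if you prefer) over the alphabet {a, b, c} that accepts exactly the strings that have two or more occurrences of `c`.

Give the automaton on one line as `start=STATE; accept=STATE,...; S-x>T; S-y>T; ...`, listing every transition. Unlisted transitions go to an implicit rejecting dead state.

Only the number of `c`s matters, and only up to 3. Make a chain q0 → q1 → q2 → q3 advanced by each `c` (with q3 absorbing); every other symbol self-loops. The accepting set is {q2, q3}.
With 4 states:
        a   b   c  
>  q0   q0  q0  q1 
   q1   q1  q1  q2 
 * q2   q2  q2  q3 
 * q3   q3  q3  q3 
(> = start, * = accepting)

start=q0; accept=q2,q3; q0-a>q0; q0-b>q0; q0-c>q1; q1-a>q1; q1-b>q1; q1-c>q2; q2-a>q2; q2-b>q2; q2-c>q3; q3-a>q3; q3-b>q3; q3-c>q3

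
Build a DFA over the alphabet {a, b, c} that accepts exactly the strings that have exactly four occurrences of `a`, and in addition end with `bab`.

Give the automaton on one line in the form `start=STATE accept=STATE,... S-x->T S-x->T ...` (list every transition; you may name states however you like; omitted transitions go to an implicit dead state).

Handle the two conditions separately and then intersect. The first has 6 states tracking the count of `a`s, saturating at 5; the second has 4 states tracking how much of the suffix `bab` has currently been matched. A product state is a pair (one from each), accepting exactly when both do. Equivalent product states are then merged.
With 8 states:
        a   b   c  
>  S0   S1  S0  S0 
   S1   S2  S1  S1 
   S2   S3  S2  S2 
   S3   S4  S5  S3 
   S4   S4  S4  S4 
   S5   S6  S5  S3 
   S6   S4  S7  S4 
 * S7   S4  S4  S4 
(> = start, * = accepting)

start=S0 accept=S7 S0-a->S1 S0-b->S0 S0-c->S0 S1-a->S2 S1-b->S1 S1-c->S1 S2-a->S3 S2-b->S2 S2-c->S2 S3-a->S4 S3-b->S5 S3-c->S3 S4-a->S4 S4-b->S4 S4-c->S4 S5-a->S6 S5-b->S5 S5-c->S3 S6-a->S4 S6-b->S7 S6-c->S4 S7-a->S4 S7-b->S4 S7-c->S4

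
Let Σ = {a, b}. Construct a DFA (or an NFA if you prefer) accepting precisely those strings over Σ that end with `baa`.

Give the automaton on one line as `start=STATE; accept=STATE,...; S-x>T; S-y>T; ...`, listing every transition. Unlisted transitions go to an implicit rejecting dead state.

start=s0; accept=s3; s0-a>s0; s0-b>s1; s1-a>s2; s1-b>s1; s2-a>s3; s2-b>s1; s3-a>s0; s3-b>s1

Let each state record the length of the longest suffix of the input read so far that is also a prefix of `baa`. s1 means the last symbol is `b`; s2 means the last 2 symbols are `ba`; s3 means the last 3 symbols are `baa`. Accept only at s3, where the string currently ends in `baa`.
With 4 states:
        a   b  
>  s0   s0  s1 
   s1   s2  s1 
   s2   s3  s1 
 * s3   s0  s1 
(> = start, * = accepting)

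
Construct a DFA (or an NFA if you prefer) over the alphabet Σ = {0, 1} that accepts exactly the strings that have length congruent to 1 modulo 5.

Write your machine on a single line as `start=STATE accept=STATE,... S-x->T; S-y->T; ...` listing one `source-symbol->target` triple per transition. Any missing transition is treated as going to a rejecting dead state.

Count input length modulo 5: every symbol advances one step around the cycle q0 → q1 → q2 → q3 → q4 → q0. Accept at q1.
5 states suffice.
        0   1  
>  q0   q1  q1 
 * q1   q2  q2 
   q2   q3  q3 
   q3   q4  q4 
   q4   q0  q0 
(> = start, * = accepting)

start=q0; accept=q1; q0-0->q1; q0-1->q1; q1-0->q2; q1-1->q2; q2-0->q3; q2-1->q3; q3-0->q4; q3-1->q4; q4-0->q0; q4-1->q0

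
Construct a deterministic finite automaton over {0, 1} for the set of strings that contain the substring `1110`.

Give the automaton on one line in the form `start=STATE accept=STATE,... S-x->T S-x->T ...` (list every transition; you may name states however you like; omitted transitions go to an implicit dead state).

start=q0 accept=q4 q0-0->q0 q0-1->q1 q1-0->q0 q1-1->q2 q2-0->q0 q2-1->q3 q3-0->q4 q3-1->q3 q4-0->q4 q4-1->q4

Track how much of `1110` has been matched so far: state q0 is no progress, q4 is the absorbing accept state reached once `1110` has occurred. Intermediate states record partial matches; on a mismatch, fall back to the longest reusable overlap.
A 5-state machine:
        0   1  
>  q0   q0  q1 
   q1   q0  q2 
   q2   q0  q3 
   q3   q4  q3 
 * q4   q4  q4 
(> = start, * = accepting)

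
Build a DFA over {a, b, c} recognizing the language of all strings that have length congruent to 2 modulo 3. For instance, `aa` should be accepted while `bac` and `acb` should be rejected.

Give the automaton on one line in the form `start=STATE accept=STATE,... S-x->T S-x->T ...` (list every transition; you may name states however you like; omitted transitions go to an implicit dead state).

Count input length modulo 3: every symbol advances one step around the cycle s0 → s1 → s2 → s0. Accept at s2.
With 3 states:
        a   b   c  
>  s0   s1  s1  s1 
   s1   s2  s2  s2 
 * s2   s0  s0  s0 
(> = start, * = accepting)

start=s0 accept=s2 s0-a->s1 s0-b->s1 s0-c->s1 s1-a->s2 s1-b->s2 s1-c->s2 s2-a->s0 s2-b->s0 s2-c->s0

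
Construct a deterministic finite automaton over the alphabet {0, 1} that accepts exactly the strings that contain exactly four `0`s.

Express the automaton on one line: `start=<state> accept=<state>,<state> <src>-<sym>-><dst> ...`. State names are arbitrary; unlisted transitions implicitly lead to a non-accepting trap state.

start=S0 accept=S4 S0-0->S1 S0-1->S0 S1-0->S2 S1-1->S1 S2-0->S3 S2-1->S2 S3-0->S4 S3-1->S3 S4-0->S5 S4-1->S4 S5-0->S5 S5-1->S5

Only the number of `0`s matters, and only up to 5. Make a chain S0 → S1 → S2 → S3 → S4 → S5 advanced by each `0` (with S5 absorbing); every other symbol self-loops. The accepting set is {S4}.
        0   1  
>  S0   S1  S0 
   S1   S2  S1 
   S2   S3  S2 
   S3   S4  S3 
 * S4   S5  S4 
   S5   S5  S5 
(> = start, * = accepting)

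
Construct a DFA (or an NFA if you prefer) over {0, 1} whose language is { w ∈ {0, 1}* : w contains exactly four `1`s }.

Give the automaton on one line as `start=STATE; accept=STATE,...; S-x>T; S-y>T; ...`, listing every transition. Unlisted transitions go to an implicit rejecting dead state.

start=s0; accept=s4; s0-0>s0; s0-1>s1; s1-0>s1; s1-1>s2; s2-0>s2; s2-1>s3; s3-0>s3; s3-1>s4; s4-0>s4; s4-1>s5; s5-0>s5; s5-1>s5

Only the number of `1`s matters, and only up to 5. Make a chain s0 → s1 → s2 → s3 → s4 → s5 advanced by each `1` (with s5 absorbing); every other symbol self-loops. The accepting set is {s4}.
With 6 states:
        0   1  
>  s0   s0  s1 
   s1   s1  s2 
   s2   s2  s3 
   s3   s3  s4 
 * s4   s4  s5 
   s5   s5  s5 
(> = start, * = accepting)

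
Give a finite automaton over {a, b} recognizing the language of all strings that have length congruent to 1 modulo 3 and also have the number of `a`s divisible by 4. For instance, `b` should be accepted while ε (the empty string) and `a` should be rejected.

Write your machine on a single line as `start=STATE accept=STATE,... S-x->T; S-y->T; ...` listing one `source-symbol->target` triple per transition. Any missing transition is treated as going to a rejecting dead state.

Handle the two conditions separately and then intersect. The first has 3 states tracking the input length modulo 3; the second has 4 states tracking the count of `a`s modulo 4. A product state is a pair (one from each), accepting exactly when both do.
12 states suffice.
          a    b  
>  q0     q1   q2 
   q1     q3   q4 
 * q2     q4   q5 
   q3     q6   q7 
   q4     q7   q8 
   q5     q8   q0 
   q6     q2   q9 
   q7     q9  q10 
   q8    q10   q1 
   q9     q5  q11 
   q10   q11   q3 
   q11    q0   q6 
(> = start, * = accepting)

start=q0; accept=q2; q0-a->q1; q0-b->q2; q1-a->q3; q1-b->q4; q2-a->q4; q2-b->q5; q3-a->q6; q3-b->q7; q4-a->q7; q4-b->q8; q5-a->q8; q5-b->q0; q6-a->q2; q6-b->q9; q7-a->q9; q7-b->q10; q8-a->q10; q8-b->q1; q9-a->q5; q9-b->q11; q10-a->q11; q10-b->q3; q11-a->q0; q11-b->q6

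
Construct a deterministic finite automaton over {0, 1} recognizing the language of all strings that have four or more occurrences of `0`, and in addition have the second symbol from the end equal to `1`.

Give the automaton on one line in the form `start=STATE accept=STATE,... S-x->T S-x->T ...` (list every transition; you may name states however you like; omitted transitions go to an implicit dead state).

Build one automaton per condition and run them in lockstep. One (6 states) tracks the count of `0`s, saturating at 5; the other (7 states) tracks the last 2 symbols read. Each combined state is a pair, one component from each; accept when both components accept. Minimizing collapses redundant product states.
A 9-state machine:
       0  1 
>  A   B  A 
   B   C  B 
   C   D  C 
   D   E  F 
   E   E  G 
   F   H  F 
   G   H  I 
 * H   E  G 
 * I   H  I 
(> = start, * = accepting)

start=A accept=H,I A-0->B A-1->A B-0->C B-1->B C-0->D C-1->C D-0->E D-1->F E-0->E E-1->G F-0->H F-1->F G-0->H G-1->I H-0->E H-1->G I-0->H I-1->I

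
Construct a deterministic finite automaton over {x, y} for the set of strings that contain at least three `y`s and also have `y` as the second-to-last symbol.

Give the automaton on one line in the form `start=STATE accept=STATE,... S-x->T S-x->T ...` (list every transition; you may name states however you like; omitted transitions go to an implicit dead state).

Run two small machines in parallel and take their product. One (5 states) tracks the count of `y`s, saturating at 4; the other (7 states) tracks the last 2 symbols read. Each combined state is a pair, one component from each; accept when both components accept.
19 states suffice.
          x    y  
>  s0     s1   s2 
   s1     s3   s4 
   s2     s5   s6 
   s3     s3   s4 
   s4     s5   s6 
   s5     s7   s8 
   s6     s9  s10 
   s7     s7   s8 
   s8     s9  s10 
   s9    s11  s12 
 * s10   s13  s14 
   s11   s11  s12 
   s12   s13  s14 
 * s13   s15  s16 
 * s14   s17  s14 
   s15   s15  s16 
   s16   s17  s14 
 * s17   s18  s16 
   s18   s18  s16 
(> = start, * = accepting)

start=s0 accept=s10,s13,s14,s17 s0-x->s1 s0-y->s2 s1-x->s3 s1-y->s4 s2-x->s5 s2-y->s6 s3-x->s3 s3-y->s4 s4-x->s5 s4-y->s6 s5-x->s7 s5-y->s8 s6-x->s9 s6-y->s10 s7-x->s7 s7-y->s8 s8-x->s9 s8-y->s10 s9-x->s11 s9-y->s12 s10-x->s13 s10-y->s14 s11-x->s11 s11-y->s12 s12-x->s13 s12-y->s14 s13-x->s15 s13-y->s16 s14-x->s17 s14-y->s14 s15-x->s15 s15-y->s16 s16-x->s17 s16-y->s14 s17-x->s18 s17-y->s16 s18-x->s18 s18-y->s16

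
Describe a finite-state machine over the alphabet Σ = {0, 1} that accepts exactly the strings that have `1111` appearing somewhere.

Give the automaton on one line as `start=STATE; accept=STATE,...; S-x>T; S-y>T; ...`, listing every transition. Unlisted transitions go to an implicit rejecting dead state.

start=S0; accept=S4; S0-0>S0; S0-1>S1; S1-0>S0; S1-1>S2; S2-0>S0; S2-1>S3; S3-0>S0; S3-1>S4; S4-0>S4; S4-1>S4

States S0..S3 record the length of the longest prefix of `1111` that matches the current input suffix. Reaching S4 means `1111` has been seen, and we stay there forever. Accept from S4.
5 states suffice.
        0   1  
>  S0   S0  S1 
   S1   S0  S2 
   S2   S0  S3 
   S3   S0  S4 
 * S4   S4  S4 
(> = start, * = accepting)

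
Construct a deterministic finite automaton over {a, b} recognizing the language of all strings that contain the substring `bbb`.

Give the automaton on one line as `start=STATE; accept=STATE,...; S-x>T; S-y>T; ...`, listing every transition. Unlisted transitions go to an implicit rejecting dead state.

Track how much of `bbb` has been matched so far: state q0 is no progress, q3 is the absorbing accept state reached once `bbb` has occurred. Intermediate states record partial matches; on a mismatch, fall back to the longest reusable overlap.
4 states suffice.
        a   b  
>  q0   q0  q1 
   q1   q0  q2 
   q2   q0  q3 
 * q3   q3  q3 
(> = start, * = accepting)

start=q0; accept=q3; q0-a>q0; q0-b>q1; q1-a>q0; q1-b>q2; q2-a>q0; q2-b>q3; q3-a>q3; q3-b>q3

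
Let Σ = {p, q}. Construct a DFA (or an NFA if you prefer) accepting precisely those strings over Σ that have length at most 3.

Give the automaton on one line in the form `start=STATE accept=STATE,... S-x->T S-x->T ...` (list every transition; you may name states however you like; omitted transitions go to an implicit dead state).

Count input length up to 4: every symbol moves from S0 toward S4, which means 'more than 3' and absorbs. Accept from {S0, S1, S2, S3}.
5 states suffice.
        p   q  
>* S0   S1  S1 
 * S1   S2  S2 
 * S2   S3  S3 
 * S3   S4  S4 
   S4   S4  S4 
(> = start, * = accepting)

start=S0 accept=S0,S1,S2,S3 S0-p->S1 S0-q->S1 S1-p->S2 S1-q->S2 S2-p->S3 S2-q->S3 S3-p->S4 S3-q->S4 S4-p->S4 S4-q->S4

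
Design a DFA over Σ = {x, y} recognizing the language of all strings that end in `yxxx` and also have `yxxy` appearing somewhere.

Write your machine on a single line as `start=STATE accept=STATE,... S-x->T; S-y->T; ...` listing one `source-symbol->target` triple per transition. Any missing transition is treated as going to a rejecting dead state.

start=q0; accept=q7; q0-x->q0; q0-y->q1; q1-x->q2; q1-y->q1; q2-x->q3; q2-y->q1; q3-x->q0; q3-y->q4; q4-x->q5; q4-y->q4; q5-x->q6; q5-y->q4; q6-x->q7; q6-y->q4; q7-x->q8; q7-y->q4; q8-x->q8; q8-y->q4

Run two small machines in parallel and take their product. One (5 states) tracks how much of the suffix `yxxx` has currently been matched; the other (5 states) tracks whether and how much of `yxxy` has been seen. Each combined state is a pair, one component from each; accept when both components accept. After merging equivalent states the machine shrinks.
        x   y  
>  q0   q0  q1 
   q1   q2  q1 
   q2   q3  q1 
   q3   q0  q4 
   q4   q5  q4 
   q5   q6  q4 
   q6   q7  q4 
 * q7   q8  q4 
   q8   q8  q4 
(> = start, * = accepting)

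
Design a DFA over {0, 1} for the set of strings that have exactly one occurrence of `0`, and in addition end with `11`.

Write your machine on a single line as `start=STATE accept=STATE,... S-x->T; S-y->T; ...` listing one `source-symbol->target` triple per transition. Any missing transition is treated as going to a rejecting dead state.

Run two small machines in parallel and take their product. The first has 3 states tracking the count of `0`s, saturating at 2; the second has 3 states tracking how much of the suffix `11` has currently been matched. A product state is a pair (one from each), accepting exactly when both do.
With 9 states:
        0   1  
>  S0   S1  S2 
   S1   S3  S4 
   S2   S1  S5 
   S3   S3  S6 
   S4   S3  S7 
   S5   S1  S5 
   S6   S3  S8 
 * S7   S3  S7 
   S8   S3  S8 
(> = start, * = accepting)

start=S0; accept=S7; S0-0->S1; S0-1->S2; S1-0->S3; S1-1->S4; S2-0->S1; S2-1->S5; S3-0->S3; S3-1->S6; S4-0->S3; S4-1->S7; S5-0->S1; S5-1->S5; S6-0->S3; S6-1->S8; S7-0->S3; S7-1->S7; S8-0->S3; S8-1->S8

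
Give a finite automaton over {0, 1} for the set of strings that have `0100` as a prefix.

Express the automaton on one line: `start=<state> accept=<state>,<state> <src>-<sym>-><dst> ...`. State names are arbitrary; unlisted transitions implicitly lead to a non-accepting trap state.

Check the first 4 symbols one by one: q0 through q3 record how many have matched `0100` so far; any wrong symbol goes to the dead state q5. After all 4 match we enter the accepting sink q4.
        0   1  
>  q0   q1  q5 
   q1   q5  q2 
   q2   q3  q5 
   q3   q4  q5 
 * q4   q4  q4 
   q5   q5  q5 
(> = start, * = accepting)

start=q0 accept=q4 q0-0->q1 q0-1->q5 q1-0->q5 q1-1->q2 q2-0->q3 q2-1->q5 q3-0->q4 q3-1->q5 q4-0->q4 q4-1->q4 q5-0->q5 q5-1->q5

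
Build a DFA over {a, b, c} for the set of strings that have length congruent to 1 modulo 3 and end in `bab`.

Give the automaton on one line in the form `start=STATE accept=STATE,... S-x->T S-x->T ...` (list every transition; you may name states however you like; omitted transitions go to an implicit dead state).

Build one automaton per condition and run them in lockstep. One (3 states) tracks the input length modulo 3; the other (4 states) tracks how much of the suffix `bab` has currently been matched. Each combined state is a pair, one component from each; accept when both components accept. Minimizing collapses redundant product states.
A 6-state machine:
        a   b   c  
>  q0   q1  q1  q1 
   q1   q2  q3  q2 
   q2   q0  q0  q0 
   q3   q4  q0  q0 
   q4   q1  q5  q1 
 * q5   q2  q3  q2 
(> = start, * = accepting)

start=q0 accept=q5 q0-a->q1 q0-b->q1 q0-c->q1 q1-a->q2 q1-b->q3 q1-c->q2 q2-a->q0 q2-b->q0 q2-c->q0 q3-a->q4 q3-b->q0 q3-c->q0 q4-a->q1 q4-b->q5 q4-c->q1 q5-a->q2 q5-b->q3 q5-c->q2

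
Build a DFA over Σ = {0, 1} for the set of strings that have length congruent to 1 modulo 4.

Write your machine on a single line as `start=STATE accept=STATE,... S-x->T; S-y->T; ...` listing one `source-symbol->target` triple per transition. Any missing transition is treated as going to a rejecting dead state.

Only the length mod 4 matters, so use a 4-cycle: from any state, every input symbol moves to the next state, wrapping D back to A. Mark B accepting.
       0  1 
>  A   B  B 
 * B   C  C 
   C   D  D 
   D   A  A 
(> = start, * = accepting)

start=A; accept=B; A-0->B; A-1->B; B-0->C; B-1->C; C-0->D; C-1->D; D-0->A; D-1->A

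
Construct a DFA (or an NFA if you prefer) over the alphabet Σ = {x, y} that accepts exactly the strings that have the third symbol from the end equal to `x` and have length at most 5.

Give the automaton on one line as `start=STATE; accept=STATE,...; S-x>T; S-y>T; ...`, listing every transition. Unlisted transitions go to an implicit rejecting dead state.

Run two small machines in parallel and take their product. The first has 15 states tracking the last 3 symbols read; the second has 7 states tracking the input length, saturating at 6. A product state is a pair (one from each), accepting exactly when both do. Equivalent product states are then merged.
A 15-state machine:
       x  y 
>  A   B  C 
   B   D  E 
   C   F  G 
   D   H  I 
   E   J  K 
   F   L  M 
   G   N  O 
 * H   I  I 
 * I   K  K 
 * J   M  M 
 * K   O  O 
   L   I  I 
   M   K  K 
   N   M  M 
   O   O  O 
(> = start, * = accepting)

start=A; accept=H,I,J,K; A-x>B; A-y>C; B-x>D; B-y>E; C-x>F; C-y>G; D-x>H; D-y>I; E-x>J; E-y>K; F-x>L; F-y>M; G-x>N; G-y>O; H-x>I; H-y>I; I-x>K; I-y>K; J-x>M; J-y>M; K-x>O; K-y>O; L-x>I; L-y>I; M-x>K; M-y>K; N-x>M; N-y>M; O-x>O; O-y>O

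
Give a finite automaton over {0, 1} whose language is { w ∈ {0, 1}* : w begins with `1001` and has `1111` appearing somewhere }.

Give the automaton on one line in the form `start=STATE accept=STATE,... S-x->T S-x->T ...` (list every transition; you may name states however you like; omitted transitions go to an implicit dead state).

Run two small machines in parallel and take their product. One (6 states) tracks whether the input so far still matches the prefix `1001`; the other (5 states) tracks whether and how much of `1111` has been seen. Each combined state is a pair, one component from each; accept when both components accept. Minimizing collapses redundant product states.
With 10 states:
        0   1  
>  s0   s1  s2 
   s1   s1  s1 
   s2   s3  s1 
   s3   s4  s1 
   s4   s1  s5 
   s5   s6  s7 
   s6   s6  s5 
   s7   s6  s8 
   s8   s6  s9 
 * s9   s9  s9 
(> = start, * = accepting)

start=s0 accept=s9 s0-0->s1 s0-1->s2 s1-0->s1 s1-1->s1 s2-0->s3 s2-1->s1 s3-0->s4 s3-1->s1 s4-0->s1 s4-1->s5 s5-0->s6 s5-1->s7 s6-0->s6 s6-1->s5 s7-0->s6 s7-1->s8 s8-0->s6 s8-1->s9 s9-0->s9 s9-1->s9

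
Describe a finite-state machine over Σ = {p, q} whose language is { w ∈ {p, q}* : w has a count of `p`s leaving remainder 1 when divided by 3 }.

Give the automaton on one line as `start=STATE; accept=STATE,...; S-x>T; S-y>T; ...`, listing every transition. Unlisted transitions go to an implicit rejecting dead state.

start=S0; accept=S1; S0-p>S1; S0-q>S0; S1-p>S2; S1-q>S1; S2-p>S0; S2-q>S2

The only thing that matters is how many `p`s have appeared, reduced mod 3. Use one state per residue: S0 for 0, …, S2 for 2. Reading `p` moves to the next residue; anything else stays put. S1 is accepting.
3 states suffice.
        p   q  
>  S0   S1  S0 
 * S1   S2  S1 
   S2   S0  S2 
(> = start, * = accepting)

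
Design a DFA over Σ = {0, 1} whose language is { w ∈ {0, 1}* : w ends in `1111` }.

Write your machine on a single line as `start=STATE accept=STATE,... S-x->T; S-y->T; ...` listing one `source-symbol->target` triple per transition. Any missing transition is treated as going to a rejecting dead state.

start=q0; accept=q4; q0-0->q0; q0-1->q1; q1-0->q0; q1-1->q2; q2-0->q0; q2-1->q3; q3-0->q0; q3-1->q4; q4-0->q0; q4-1->q4

Let each state record the length of the longest suffix of the input read so far that is also a prefix of `1111`. q1 means the last symbol is `1`; q2 means the last 2 symbols are `11`; q3 means the last 3 symbols are `111`; q4 means the last 4 symbols are `1111`. Accept only at q4, where the string currently ends in `1111`.
        0   1  
>  q0   q0  q1 
   q1   q0  q2 
   q2   q0  q3 
   q3   q0  q4 
 * q4   q0  q4 
(> = start, * = accepting)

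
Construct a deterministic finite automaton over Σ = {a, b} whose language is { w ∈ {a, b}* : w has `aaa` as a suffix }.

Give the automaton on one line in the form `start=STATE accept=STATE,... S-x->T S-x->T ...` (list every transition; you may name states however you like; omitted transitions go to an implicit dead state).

start=q0 accept=q3 q0-a->q1 q0-b->q0 q1-a->q2 q1-b->q0 q2-a->q3 q2-b->q0 q3-a->q3 q3-b->q0

Let each state record the length of the longest suffix of the input read so far that is also a prefix of `aaa`. q1 means the last symbol is `a`; q2 means the last 2 symbols are `aa`; q3 means the last 3 symbols are `aaa`. Accept only at q3, where the string currently ends in `aaa`.
With 4 states:
        a   b  
>  q0   q1  q0 
   q1   q2  q0 
   q2   q3  q0 
 * q3   q3  q0 
(> = start, * = accepting)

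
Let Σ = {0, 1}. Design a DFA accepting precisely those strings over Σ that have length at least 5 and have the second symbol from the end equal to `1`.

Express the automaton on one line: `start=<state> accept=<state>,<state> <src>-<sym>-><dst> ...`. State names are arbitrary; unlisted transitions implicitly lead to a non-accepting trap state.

Handle the two conditions separately and then intersect. The first has 7 states tracking the input length, saturating at 6; the second has 7 states tracking the last 2 symbols read. A product state is a pair (one from each), accepting exactly when both do. After merging equivalent states the machine shrinks.
        0   1  
>  q0   q1  q1 
   q1   q2  q2 
   q2   q3  q3 
   q3   q3  q4 
   q4   q5  q6 
 * q5   q3  q4 
 * q6   q5  q6 
(> = start, * = accepting)

start=q0 accept=q5,q6 q0-0->q1 q0-1->q1 q1-0->q2 q1-1->q2 q2-0->q3 q2-1->q3 q3-0->q3 q3-1->q4 q4-0->q5 q4-1->q6 q5-0->q3 q5-1->q4 q6-0->q5 q6-1->q6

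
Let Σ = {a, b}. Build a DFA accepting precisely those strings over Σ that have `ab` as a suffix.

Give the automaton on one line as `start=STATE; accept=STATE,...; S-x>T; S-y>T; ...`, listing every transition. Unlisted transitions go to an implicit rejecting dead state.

Let each state record the length of the longest suffix of the input read so far that is also a prefix of `ab`. s1 means the last symbol is `a`; s2 means the last 2 symbols are `ab`. Accept only at s2, where the string currently ends in `ab`.
        a   b  
>  s0   s1  s0 
   s1   s1  s2 
 * s2   s1  s0 
(> = start, * = accepting)

start=s0; accept=s2; s0-a>s1; s0-b>s0; s1-a>s1; s1-b>s2; s2-a>s1; s2-b>s0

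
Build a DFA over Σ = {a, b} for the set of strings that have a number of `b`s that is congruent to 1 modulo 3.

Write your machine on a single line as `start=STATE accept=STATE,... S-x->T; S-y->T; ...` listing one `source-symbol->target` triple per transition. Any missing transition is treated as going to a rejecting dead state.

The only thing that matters is how many `b`s have appeared, reduced mod 3. Use one state per residue: s0 for 0, …, s2 for 2. Reading `b` moves to the next residue; anything else stays put. s1 is accepting.
        a   b  
>  s0   s0  s1 
 * s1   s1  s2 
   s2   s2  s0 
(> = start, * = accepting)

start=s0; accept=s1; s0-a->s0; s0-b->s1; s1-a->s1; s1-b->s2; s2-a->s2; s2-b->s0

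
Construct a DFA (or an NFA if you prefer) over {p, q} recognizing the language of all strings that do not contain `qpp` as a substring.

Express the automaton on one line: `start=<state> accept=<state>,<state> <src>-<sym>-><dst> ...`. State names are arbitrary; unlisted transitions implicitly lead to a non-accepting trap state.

This is the complement of 'contains `qpp`'. Use the same substring-matching states — S0 through S3 holding how much of `qpp` has just been matched — but flip the accepting set: everything except the trap S3 accepts.
        p   q  
>* S0   S0  S1 
 * S1   S2  S1 
 * S2   S3  S1 
   S3   S3  S3 
(> = start, * = accepting)

start=S0 accept=S0,S1,S2 S0-p->S0 S0-q->S1 S1-p->S2 S1-q->S1 S2-p->S3 S2-q->S1 S3-p->S3 S3-q->S3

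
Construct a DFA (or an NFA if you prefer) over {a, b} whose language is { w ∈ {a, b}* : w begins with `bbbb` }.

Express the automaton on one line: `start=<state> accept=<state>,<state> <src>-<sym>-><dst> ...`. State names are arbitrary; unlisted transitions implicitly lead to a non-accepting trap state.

Check the first 4 symbols one by one: S0 through S3 record how many have matched `bbbb` so far; any wrong symbol goes to the dead state S5. After all 4 match we enter the accepting sink S4.
6 states suffice.
        a   b  
>  S0   S5  S1 
   S1   S5  S2 
   S2   S5  S3 
   S3   S5  S4 
 * S4   S4  S4 
   S5   S5  S5 
(> = start, * = accepting)

start=S0 accept=S4 S0-a->S5 S0-b->S1 S1-a->S5 S1-b->S2 S2-a->S5 S2-b->S3 S3-a->S5 S3-b->S4 S4-a->S4 S4-b->S4 S5-a->S5 S5-b->S5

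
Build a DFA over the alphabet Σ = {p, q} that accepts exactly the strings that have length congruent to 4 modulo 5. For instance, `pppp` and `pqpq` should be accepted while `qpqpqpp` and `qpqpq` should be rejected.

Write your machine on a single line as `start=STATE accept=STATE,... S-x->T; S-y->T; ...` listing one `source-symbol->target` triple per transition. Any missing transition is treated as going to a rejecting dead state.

start=A; accept=E; A-p->B; A-q->B; B-p->C; B-q->C; C-p->D; C-q->D; D-p->E; D-q->E; E-p->A; E-q->A

Count input length modulo 5: every symbol advances one step around the cycle A → B → C → D → E → A. Accept at E.
       p  q 
>  A   B  B 
   B   C  C 
   C   D  D 
   D   E  E 
 * E   A  A 
(> = start, * = accepting)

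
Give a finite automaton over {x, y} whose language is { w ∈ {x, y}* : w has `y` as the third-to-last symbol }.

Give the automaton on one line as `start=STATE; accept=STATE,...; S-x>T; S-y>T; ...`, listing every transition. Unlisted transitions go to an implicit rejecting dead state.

start=q0; accept=q11,q12,q13,q14; q0-x>q1; q0-y>q2; q1-x>q3; q1-y>q4; q2-x>q5; q2-y>q6; q3-x>q7; q3-y>q8; q4-x>q9; q4-y>q10; q5-x>q11; q5-y>q12; q6-x>q13; q6-y>q14; q7-x>q7; q7-y>q8; q8-x>q9; q8-y>q10; q9-x>q11; q9-y>q12; q10-x>q13; q10-y>q14; q11-x>q7; q11-y>q8; q12-x>q9; q12-y>q10; q13-x>q11; q13-y>q12; q14-x>q13; q14-y>q14

A DFA must remember the last 3 symbols (since which symbol is third-to-last isn't known until the input ends). Use one state per possible window of the last ≤3 symbols; accept from those whose window starts with `y`.
15 states suffice.
          x    y  
>  q0     q1   q2 
   q1     q3   q4 
   q2     q5   q6 
   q3     q7   q8 
   q4     q9  q10 
   q5    q11  q12 
   q6    q13  q14 
   q7     q7   q8 
   q8     q9  q10 
   q9    q11  q12 
   q10   q13  q14 
 * q11    q7   q8 
 * q12    q9  q10 
 * q13   q11  q12 
 * q14   q13  q14 
(> = start, * = accepting)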